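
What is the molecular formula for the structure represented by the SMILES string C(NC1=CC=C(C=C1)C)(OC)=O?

Heavy atoms from the SMILES: 9 C, 1 N, 2 O.
Implicit hydrogens by atom environment:
  4 × C (aromatic): 1 H each → 4
  2 × C: 3 H each → 6
  2 × C (aromatic): no H
  2 × O: no H
  1 × C: no H
  1 × N: 1 H
  Total hydrogens = 11.
Molecular formula: C9H11NO2

C9H11NO2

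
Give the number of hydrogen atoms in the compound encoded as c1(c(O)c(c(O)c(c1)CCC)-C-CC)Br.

17

Hydrogens are implicit in SMILES; fill each atom to its normal valence:
  5 × C (aromatic): no H
  4 × C: 2 H each → 8
  2 × C: 3 H each → 6
  2 × O: 1 H each → 2
  1 × Br: no H
  1 × C (aromatic): 1 H
  Total hydrogens = 17.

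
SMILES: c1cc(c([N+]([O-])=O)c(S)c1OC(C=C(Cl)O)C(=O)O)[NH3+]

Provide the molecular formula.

Heavy atoms from the SMILES: 10 C, 1 Cl, 2 N, 6 O, 1 S.
Implicit hydrogens by atom environment:
  4 × C (aromatic): no H
  3 × O: no H
  2 × C (aromatic): 1 H each → 2
  2 × C: 1 H each → 2
  2 × C: no H
  2 × O: 1 H each → 2
  1 × Cl: no H
  1 × N (charge +1): 3 H
  1 × N (charge +1): no H
  1 × O (charge -1): no H
  1 × S: 1 H
  Total hydrogens = 10.
Net charge +1.
Molecular formula: C10H10ClN2O6S+

C10H10ClN2O6S+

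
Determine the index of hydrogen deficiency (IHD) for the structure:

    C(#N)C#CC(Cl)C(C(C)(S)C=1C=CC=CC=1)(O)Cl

8

Molecular formula from the SMILES: C13H11Cl2NOS.
DoU = (2C + 2 + N − H − X)/2 = (2·13 + 2 + 1 − 11 − 2)/2 = 16/2 = 8.
(Structurally: 1 ring(s) + 7 π bond(s) = 8.)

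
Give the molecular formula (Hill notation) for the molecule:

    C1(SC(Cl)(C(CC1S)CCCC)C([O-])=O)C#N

C11H15ClNO2S2-

Heavy atoms from the SMILES: 11 C, 1 Cl, 1 N, 2 O, 2 S.
Implicit hydrogens by atom environment:
  4 × C: 2 H each → 8
  3 × C: 1 H each → 3
  3 × C: no H
  1 × C: 3 H
  1 × Cl: no H
  1 × N: no H
  1 × O: no H
  1 × O (charge -1): no H
  1 × S: 1 H
  1 × S: no H
  Total hydrogens = 15.
Net charge -1.
Molecular formula: C11H15ClNO2S2-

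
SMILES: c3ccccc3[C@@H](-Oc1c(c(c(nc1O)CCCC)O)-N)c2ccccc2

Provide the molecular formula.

C22H24N2O3

Heavy atoms from the SMILES: 22 C, 2 N, 3 O.
Implicit hydrogens by atom environment:
  10 × C (aromatic): 1 H each → 10
  7 × C (aromatic): no H
  3 × C: 2 H each → 6
  2 × O: 1 H each → 2
  1 × C: 3 H
  1 × C: 1 H
  1 × N: 2 H
  1 × N (aromatic): no H
  1 × O: no H
  Total hydrogens = 24.
Molecular formula: C22H24N2O3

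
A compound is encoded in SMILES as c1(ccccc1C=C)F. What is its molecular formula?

Heavy atoms from the SMILES: 8 C, 1 F.
Implicit hydrogens by atom environment:
  4 × C (aromatic): 1 H each → 4
  2 × C (aromatic): no H
  1 × C: 2 H
  1 × C: 1 H
  1 × F: no H
  Total hydrogens = 7.
Molecular formula: C8H7F

C8H7F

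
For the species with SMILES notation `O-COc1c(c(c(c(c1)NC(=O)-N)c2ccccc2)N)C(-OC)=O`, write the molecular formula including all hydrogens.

Heavy atoms from the SMILES: 16 C, 3 N, 5 O.
Implicit hydrogens by atom environment:
  6 × C (aromatic): 1 H each → 6
  6 × C (aromatic): no H
  4 × O: no H
  2 × C: no H
  2 × N: 2 H each → 4
  1 × C: 3 H
  1 × C: 2 H
  1 × N: 1 H
  1 × O: 1 H
  Total hydrogens = 17.
Molecular formula: C16H17N3O5

C16H17N3O5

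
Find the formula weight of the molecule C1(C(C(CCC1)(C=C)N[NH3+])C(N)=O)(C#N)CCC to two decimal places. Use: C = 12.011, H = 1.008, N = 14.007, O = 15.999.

251.35

Molecular formula: C13H23N4O+.
M = 13×12.011 + 23×1.008 + 4×14.007 + 1×15.999 = 251.35 g/mol.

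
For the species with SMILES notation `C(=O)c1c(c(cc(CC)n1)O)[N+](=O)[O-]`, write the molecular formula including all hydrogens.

C8H8N2O4

Heavy atoms from the SMILES: 8 C, 2 N, 4 O.
Implicit hydrogens by atom environment:
  4 × C (aromatic): no H
  2 × O: no H
  1 × C: 3 H
  1 × C: 2 H
  1 × C (aromatic): 1 H
  1 × C: 1 H
  1 × N (aromatic): no H
  1 × N (charge +1): no H
  1 × O: 1 H
  1 × O (charge -1): no H
  Total hydrogens = 8.
Molecular formula: C8H8N2O4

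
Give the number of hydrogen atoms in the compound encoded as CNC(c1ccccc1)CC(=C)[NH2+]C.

Hydrogens are implicit in SMILES; fill each atom to its normal valence:
  5 × C (aromatic): 1 H each → 5
  2 × C: 3 H each → 6
  2 × C: 2 H each → 4
  1 × C: 1 H
  1 × C: no H
  1 × C (aromatic): no H
  1 × N (charge +1): 2 H
  1 × N: 1 H
  Total hydrogens = 19.

19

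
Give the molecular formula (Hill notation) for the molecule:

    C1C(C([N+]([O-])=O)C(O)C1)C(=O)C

C7H11NO4

Heavy atoms from the SMILES: 7 C, 1 N, 4 O.
Implicit hydrogens by atom environment:
  3 × C: 1 H each → 3
  2 × C: 2 H each → 4
  2 × O: no H
  1 × C: 3 H
  1 × C: no H
  1 × N (charge +1): no H
  1 × O: 1 H
  1 × O (charge -1): no H
  Total hydrogens = 11.
Molecular formula: C7H11NO4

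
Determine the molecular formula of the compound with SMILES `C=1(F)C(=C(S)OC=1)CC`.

C6H7FOS

Heavy atoms from the SMILES: 6 C, 1 F, 1 O, 1 S.
Implicit hydrogens by atom environment:
  3 × C (aromatic): no H
  1 × C: 3 H
  1 × C: 2 H
  1 × C (aromatic): 1 H
  1 × F: no H
  1 × O (aromatic): no H
  1 × S: 1 H
  Total hydrogens = 7.
Molecular formula: C6H7FOS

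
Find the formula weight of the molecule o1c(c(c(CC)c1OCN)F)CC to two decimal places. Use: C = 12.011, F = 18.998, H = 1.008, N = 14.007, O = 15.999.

187.21

Molecular formula: C9H14FNO2.
M = 9×12.011 + 1×18.998 + 14×1.008 + 1×14.007 + 2×15.999 = 187.21 g/mol.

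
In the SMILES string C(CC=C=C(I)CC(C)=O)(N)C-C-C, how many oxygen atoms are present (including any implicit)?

The symbol for oxygen appears 1 time in the SMILES.

1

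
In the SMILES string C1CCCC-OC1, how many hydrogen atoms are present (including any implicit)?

12

Hydrogens are implicit in SMILES; fill each atom to its normal valence:
  6 × C: 2 H each → 12
  1 × O: no H
  Total hydrogens = 12.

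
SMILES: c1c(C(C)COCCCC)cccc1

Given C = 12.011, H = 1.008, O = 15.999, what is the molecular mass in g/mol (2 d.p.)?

Molecular formula: C13H20O.
M = 13×12.011 + 20×1.008 + 1×15.999 = 192.30 g/mol.

192.30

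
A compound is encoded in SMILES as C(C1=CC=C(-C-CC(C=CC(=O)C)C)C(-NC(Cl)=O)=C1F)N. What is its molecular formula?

Heavy atoms from the SMILES: 16 C, 1 Cl, 1 F, 2 N, 2 O.
Implicit hydrogens by atom environment:
  4 × C (aromatic): no H
  3 × C: 2 H each → 6
  3 × C: 1 H each → 3
  2 × C: 3 H each → 6
  2 × C (aromatic): 1 H each → 2
  2 × C: no H
  2 × O: no H
  1 × Cl: no H
  1 × F: no H
  1 × N: 2 H
  1 × N: 1 H
  Total hydrogens = 20.
Molecular formula: C16H20ClFN2O2

C16H20ClFN2O2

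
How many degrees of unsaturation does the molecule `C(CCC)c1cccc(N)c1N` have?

Molecular formula from the SMILES: C10H16N2.
DoU = (2C + 2 + N − H − X)/2 = (2·10 + 2 + 2 − 16 − 0)/2 = 8/2 = 4.
(Structurally: 1 ring(s) + 3 π bond(s) = 4.)

4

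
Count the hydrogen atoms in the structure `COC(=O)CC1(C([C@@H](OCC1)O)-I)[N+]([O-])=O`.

Hydrogens are implicit in SMILES; fill each atom to its normal valence:
  4 × O: no H
  3 × C: 2 H each → 6
  2 × C: 1 H each → 2
  2 × C: no H
  1 × C: 3 H
  1 × I: no H
  1 × N (charge +1): no H
  1 × O: 1 H
  1 × O (charge -1): no H
  Total hydrogens = 12.

12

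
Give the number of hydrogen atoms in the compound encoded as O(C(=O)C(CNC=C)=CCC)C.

Hydrogens are implicit in SMILES; fill each atom to its normal valence:
  3 × C: 2 H each → 6
  2 × C: 3 H each → 6
  2 × C: 1 H each → 2
  2 × C: no H
  2 × O: no H
  1 × N: 1 H
  Total hydrogens = 15.

15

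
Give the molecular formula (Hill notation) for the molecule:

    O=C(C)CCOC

Heavy atoms from the SMILES: 5 C, 2 O.
Implicit hydrogens by atom environment:
  2 × C: 3 H each → 6
  2 × C: 2 H each → 4
  2 × O: no H
  1 × C: no H
  Total hydrogens = 10.
Molecular formula: C5H10O2

C5H10O2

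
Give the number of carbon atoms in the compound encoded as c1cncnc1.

4

The symbol for carbon appears 4 times in the SMILES. Lowercase c denotes aromatic carbon and counts toward C.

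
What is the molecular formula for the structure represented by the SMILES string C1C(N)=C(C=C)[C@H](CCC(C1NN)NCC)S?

Heavy atoms from the SMILES: 12 C, 4 N, 1 S.
Implicit hydrogens by atom environment:
  5 × C: 2 H each → 10
  4 × C: 1 H each → 4
  2 × C: no H
  2 × N: 2 H each → 4
  2 × N: 1 H each → 2
  1 × C: 3 H
  1 × S: 1 H
  Total hydrogens = 24.
Molecular formula: C12H24N4S

C12H24N4S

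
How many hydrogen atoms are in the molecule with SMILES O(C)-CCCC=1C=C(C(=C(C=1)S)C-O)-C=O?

Hydrogens are implicit in SMILES; fill each atom to its normal valence:
  4 × C: 2 H each → 8
  4 × C (aromatic): no H
  2 × C (aromatic): 1 H each → 2
  2 × O: no H
  1 × C: 3 H
  1 × C: 1 H
  1 × O: 1 H
  1 × S: 1 H
  Total hydrogens = 16.

16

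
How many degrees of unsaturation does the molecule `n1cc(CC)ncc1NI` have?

Molecular formula from the SMILES: C6H8IN3.
DoU = (2C + 2 + N − H − X)/2 = (2·6 + 2 + 3 − 8 − 1)/2 = 8/2 = 4.
(Structurally: 1 ring(s) + 3 π bond(s) = 4.)

4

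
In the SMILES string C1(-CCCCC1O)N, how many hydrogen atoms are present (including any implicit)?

Hydrogens are implicit in SMILES; fill each atom to its normal valence:
  4 × C: 2 H each → 8
  2 × C: 1 H each → 2
  1 × N: 2 H
  1 × O: 1 H
  Total hydrogens = 13.

13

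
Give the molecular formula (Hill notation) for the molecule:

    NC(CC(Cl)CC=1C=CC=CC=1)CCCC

Heavy atoms from the SMILES: 14 C, 1 Cl, 1 N.
Implicit hydrogens by atom environment:
  5 × C: 2 H each → 10
  5 × C (aromatic): 1 H each → 5
  2 × C: 1 H each → 2
  1 × C: 3 H
  1 × C (aromatic): no H
  1 × Cl: no H
  1 × N: 2 H
  Total hydrogens = 22.
Molecular formula: C14H22ClN

C14H22ClN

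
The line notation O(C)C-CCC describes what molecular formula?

Heavy atoms from the SMILES: 5 C, 1 O.
Implicit hydrogens by atom environment:
  3 × C: 2 H each → 6
  2 × C: 3 H each → 6
  1 × O: no H
  Total hydrogens = 12.
Molecular formula: C5H12O

C5H12O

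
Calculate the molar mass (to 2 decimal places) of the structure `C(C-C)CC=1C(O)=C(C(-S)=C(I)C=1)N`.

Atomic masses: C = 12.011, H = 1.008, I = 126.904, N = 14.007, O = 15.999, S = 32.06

Molecular formula: C10H14INOS.
M = 10×12.011 + 14×1.008 + 1×126.904 + 1×14.007 + 1×15.999 + 1×32.06 = 323.19 g/mol.

323.19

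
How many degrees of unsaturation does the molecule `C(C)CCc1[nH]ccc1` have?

3

Molecular formula from the SMILES: C8H13N.
DoU = (2C + 2 + N − H − X)/2 = (2·8 + 2 + 1 − 13 − 0)/2 = 6/2 = 3.
(Structurally: 1 ring(s) + 2 π bond(s) = 3.)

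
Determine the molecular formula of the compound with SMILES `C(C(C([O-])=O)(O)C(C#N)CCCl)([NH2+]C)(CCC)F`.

Heavy atoms from the SMILES: 11 C, 1 Cl, 1 F, 2 N, 3 O.
Implicit hydrogens by atom environment:
  4 × C: 2 H each → 8
  4 × C: no H
  2 × C: 3 H each → 6
  1 × C: 1 H
  1 × Cl: no H
  1 × F: no H
  1 × N (charge +1): 2 H
  1 × N: no H
  1 × O: 1 H
  1 × O: no H
  1 × O (charge -1): no H
  Total hydrogens = 18.
Molecular formula: C11H18ClFN2O3

C11H18ClFN2O3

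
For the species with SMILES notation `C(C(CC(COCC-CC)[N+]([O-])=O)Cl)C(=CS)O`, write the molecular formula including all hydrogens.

C11H20ClNO4S

Heavy atoms from the SMILES: 11 C, 1 Cl, 1 N, 4 O, 1 S.
Implicit hydrogens by atom environment:
  6 × C: 2 H each → 12
  3 × C: 1 H each → 3
  2 × O: no H
  1 × C: 3 H
  1 × C: no H
  1 × Cl: no H
  1 × N (charge +1): no H
  1 × O: 1 H
  1 × O (charge -1): no H
  1 × S: 1 H
  Total hydrogens = 20.
Molecular formula: C11H20ClNO4S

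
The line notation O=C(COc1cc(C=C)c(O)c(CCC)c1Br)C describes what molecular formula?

Heavy atoms from the SMILES: 1 Br, 14 C, 3 O.
Implicit hydrogens by atom environment:
  5 × C (aromatic): no H
  4 × C: 2 H each → 8
  2 × C: 3 H each → 6
  2 × O: no H
  1 × Br: no H
  1 × C (aromatic): 1 H
  1 × C: 1 H
  1 × C: no H
  1 × O: 1 H
  Total hydrogens = 17.
Molecular formula: C14H17BrO3

C14H17BrO3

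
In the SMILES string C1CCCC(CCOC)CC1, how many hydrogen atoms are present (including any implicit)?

Hydrogens are implicit in SMILES; fill each atom to its normal valence:
  8 × C: 2 H each → 16
  1 × C: 3 H
  1 × C: 1 H
  1 × O: no H
  Total hydrogens = 20.

20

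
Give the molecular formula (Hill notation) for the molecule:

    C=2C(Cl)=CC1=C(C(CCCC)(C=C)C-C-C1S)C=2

Heavy atoms from the SMILES: 16 C, 1 Cl, 1 S.
Implicit hydrogens by atom environment:
  6 × C: 2 H each → 12
  3 × C (aromatic): 1 H each → 3
  3 × C (aromatic): no H
  2 × C: 1 H each → 2
  1 × C: 3 H
  1 × C: no H
  1 × Cl: no H
  1 × S: 1 H
  Total hydrogens = 21.
Molecular formula: C16H21ClS

C16H21ClS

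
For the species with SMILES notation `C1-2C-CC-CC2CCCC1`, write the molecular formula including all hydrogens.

C10H18

Heavy atoms from the SMILES: 10 C.
Implicit hydrogens by atom environment:
  8 × C: 2 H each → 16
  2 × C: 1 H each → 2
  Total hydrogens = 18.
Molecular formula: C10H18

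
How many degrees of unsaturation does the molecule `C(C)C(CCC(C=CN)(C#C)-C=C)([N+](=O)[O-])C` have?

5

Molecular formula from the SMILES: C13H20N2O2.
DoU = (2C + 2 + N − H − X)/2 = (2·13 + 2 + 2 − 20 − 0)/2 = 10/2 = 5.
(Structurally: 0 ring(s) + 5 π bond(s) = 5.)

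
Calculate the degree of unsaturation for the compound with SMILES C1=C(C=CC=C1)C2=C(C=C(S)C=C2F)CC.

Molecular formula from the SMILES: C14H13FS.
DoU = (2C + 2 + N − H − X)/2 = (2·14 + 2 + 0 − 13 − 1)/2 = 16/2 = 8.
(Structurally: 2 ring(s) + 6 π bond(s) = 8.)

8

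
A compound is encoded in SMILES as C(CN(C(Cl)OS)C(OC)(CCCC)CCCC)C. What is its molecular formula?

Heavy atoms from the SMILES: 14 C, 1 Cl, 1 N, 2 O, 1 S.
Implicit hydrogens by atom environment:
  8 × C: 2 H each → 16
  4 × C: 3 H each → 12
  2 × O: no H
  1 × C: 1 H
  1 × C: no H
  1 × Cl: no H
  1 × N: no H
  1 × S: 1 H
  Total hydrogens = 30.
Molecular formula: C14H30ClNO2S

C14H30ClNO2S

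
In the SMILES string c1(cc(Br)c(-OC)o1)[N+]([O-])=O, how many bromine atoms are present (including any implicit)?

The symbol for bromine appears 1 time in the SMILES.

1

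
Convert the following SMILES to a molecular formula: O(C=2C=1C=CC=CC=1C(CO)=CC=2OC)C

Heavy atoms from the SMILES: 13 C, 3 O.
Implicit hydrogens by atom environment:
  5 × C (aromatic): 1 H each → 5
  5 × C (aromatic): no H
  2 × C: 3 H each → 6
  2 × O: no H
  1 × C: 2 H
  1 × O: 1 H
  Total hydrogens = 14.
Molecular formula: C13H14O3

C13H14O3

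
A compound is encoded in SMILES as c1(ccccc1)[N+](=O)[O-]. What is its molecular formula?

C6H5NO2

Heavy atoms from the SMILES: 6 C, 1 N, 2 O.
Implicit hydrogens by atom environment:
  5 × C (aromatic): 1 H each → 5
  1 × C (aromatic): no H
  1 × N (charge +1): no H
  1 × O: no H
  1 × O (charge -1): no H
  Total hydrogens = 5.
Molecular formula: C6H5NO2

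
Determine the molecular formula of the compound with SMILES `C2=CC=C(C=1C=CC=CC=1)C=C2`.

C12H10

Heavy atoms from the SMILES: 12 C.
Implicit hydrogens by atom environment:
  10 × C (aromatic): 1 H each → 10
  2 × C (aromatic): no H
  Total hydrogens = 10.
Molecular formula: C12H10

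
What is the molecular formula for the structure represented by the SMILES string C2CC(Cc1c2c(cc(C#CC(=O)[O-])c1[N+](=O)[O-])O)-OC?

C14H12NO6-

Heavy atoms from the SMILES: 14 C, 1 N, 6 O.
Implicit hydrogens by atom environment:
  5 × C (aromatic): no H
  3 × C: 2 H each → 6
  3 × C: no H
  3 × O: no H
  2 × O (charge -1): no H
  1 × C: 3 H
  1 × C (aromatic): 1 H
  1 × C: 1 H
  1 × N (charge +1): no H
  1 × O: 1 H
  Total hydrogens = 12.
Net charge -1.
Molecular formula: C14H12NO6-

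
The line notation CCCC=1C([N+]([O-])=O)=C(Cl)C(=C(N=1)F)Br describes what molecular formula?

C8H7BrClFN2O2

Heavy atoms from the SMILES: 1 Br, 8 C, 1 Cl, 1 F, 2 N, 2 O.
Implicit hydrogens by atom environment:
  5 × C (aromatic): no H
  2 × C: 2 H each → 4
  1 × Br: no H
  1 × C: 3 H
  1 × Cl: no H
  1 × F: no H
  1 × N (aromatic): no H
  1 × N (charge +1): no H
  1 × O: no H
  1 × O (charge -1): no H
  Total hydrogens = 7.
Molecular formula: C8H7BrClFN2O2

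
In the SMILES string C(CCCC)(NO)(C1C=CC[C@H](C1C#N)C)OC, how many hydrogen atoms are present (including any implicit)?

24

Hydrogens are implicit in SMILES; fill each atom to its normal valence:
  5 × C: 1 H each → 5
  4 × C: 2 H each → 8
  3 × C: 3 H each → 9
  2 × C: no H
  1 × N: 1 H
  1 × N: no H
  1 × O: 1 H
  1 × O: no H
  Total hydrogens = 24.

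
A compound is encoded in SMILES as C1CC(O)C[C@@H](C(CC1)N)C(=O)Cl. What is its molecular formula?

Heavy atoms from the SMILES: 9 C, 1 Cl, 1 N, 2 O.
Implicit hydrogens by atom environment:
  5 × C: 2 H each → 10
  3 × C: 1 H each → 3
  1 × C: no H
  1 × Cl: no H
  1 × N: 2 H
  1 × O: 1 H
  1 × O: no H
  Total hydrogens = 16.
Molecular formula: C9H16ClNO2

C9H16ClNO2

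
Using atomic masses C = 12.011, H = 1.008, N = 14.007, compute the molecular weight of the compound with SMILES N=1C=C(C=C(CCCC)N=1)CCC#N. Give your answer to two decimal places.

189.26

Molecular formula: C11H15N3.
M = 11×12.011 + 15×1.008 + 3×14.007 = 189.26 g/mol.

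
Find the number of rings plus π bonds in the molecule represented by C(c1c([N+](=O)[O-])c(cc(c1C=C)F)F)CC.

6

Molecular formula from the SMILES: C11H11F2NO2.
DoU = (2C + 2 + N − H − X)/2 = (2·11 + 2 + 1 − 11 − 2)/2 = 12/2 = 6.
(Structurally: 1 ring(s) + 5 π bond(s) = 6.)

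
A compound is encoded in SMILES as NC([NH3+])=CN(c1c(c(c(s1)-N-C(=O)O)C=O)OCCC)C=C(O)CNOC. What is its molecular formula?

C15H24N5O6S+

Heavy atoms from the SMILES: 15 C, 5 N, 6 O, 1 S.
Implicit hydrogens by atom environment:
  4 × C (aromatic): no H
  4 × O: no H
  3 × C: 2 H each → 6
  3 × C: 1 H each → 3
  3 × C: no H
  2 × C: 3 H each → 6
  2 × N: 1 H each → 2
  2 × O: 1 H each → 2
  1 × N (charge +1): 3 H
  1 × N: 2 H
  1 × N: no H
  1 × S (aromatic): no H
  Total hydrogens = 24.
Net charge +1.
Molecular formula: C15H24N5O6S+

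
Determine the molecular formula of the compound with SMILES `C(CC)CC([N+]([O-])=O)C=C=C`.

Heavy atoms from the SMILES: 8 C, 1 N, 2 O.
Implicit hydrogens by atom environment:
  4 × C: 2 H each → 8
  2 × C: 1 H each → 2
  1 × C: 3 H
  1 × C: no H
  1 × N (charge +1): no H
  1 × O: no H
  1 × O (charge -1): no H
  Total hydrogens = 13.
Molecular formula: C8H13NO2

C8H13NO2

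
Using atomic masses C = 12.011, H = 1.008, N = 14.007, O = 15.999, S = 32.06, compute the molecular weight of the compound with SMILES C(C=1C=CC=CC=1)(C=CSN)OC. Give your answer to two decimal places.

Molecular formula: C10H13NOS.
M = 10×12.011 + 13×1.008 + 1×14.007 + 1×15.999 + 1×32.06 = 195.28 g/mol.

195.28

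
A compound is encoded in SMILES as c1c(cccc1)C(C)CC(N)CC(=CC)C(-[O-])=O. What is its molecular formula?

C15H20NO2-

Heavy atoms from the SMILES: 15 C, 1 N, 2 O.
Implicit hydrogens by atom environment:
  5 × C (aromatic): 1 H each → 5
  3 × C: 1 H each → 3
  2 × C: 3 H each → 6
  2 × C: 2 H each → 4
  2 × C: no H
  1 × C (aromatic): no H
  1 × N: 2 H
  1 × O: no H
  1 × O (charge -1): no H
  Total hydrogens = 20.
Net charge -1.
Molecular formula: C15H20NO2-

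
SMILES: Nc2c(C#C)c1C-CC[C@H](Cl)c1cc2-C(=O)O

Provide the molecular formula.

C13H12ClNO2

Heavy atoms from the SMILES: 13 C, 1 Cl, 1 N, 2 O.
Implicit hydrogens by atom environment:
  5 × C (aromatic): no H
  3 × C: 2 H each → 6
  2 × C: 1 H each → 2
  2 × C: no H
  1 × C (aromatic): 1 H
  1 × Cl: no H
  1 × N: 2 H
  1 × O: 1 H
  1 × O: no H
  Total hydrogens = 12.
Molecular formula: C13H12ClNO2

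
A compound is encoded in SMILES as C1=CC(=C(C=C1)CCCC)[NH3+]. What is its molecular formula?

C10H16N+

Heavy atoms from the SMILES: 10 C, 1 N.
Implicit hydrogens by atom environment:
  4 × C (aromatic): 1 H each → 4
  3 × C: 2 H each → 6
  2 × C (aromatic): no H
  1 × C: 3 H
  1 × N (charge +1): 3 H
  Total hydrogens = 16.
Net charge +1.
Molecular formula: C10H16N+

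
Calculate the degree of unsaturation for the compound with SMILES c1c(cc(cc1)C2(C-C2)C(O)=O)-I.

Molecular formula from the SMILES: C10H9IO2.
DoU = (2C + 2 + N − H − X)/2 = (2·10 + 2 + 0 − 9 − 1)/2 = 12/2 = 6.
(Structurally: 2 ring(s) + 4 π bond(s) = 6.)

6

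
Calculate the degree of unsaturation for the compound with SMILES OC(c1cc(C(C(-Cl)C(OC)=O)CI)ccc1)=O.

6

Molecular formula from the SMILES: C12H12ClIO4.
DoU = (2C + 2 + N − H − X)/2 = (2·12 + 2 + 0 − 12 − 2)/2 = 12/2 = 6.
(Structurally: 1 ring(s) + 5 π bond(s) = 6.)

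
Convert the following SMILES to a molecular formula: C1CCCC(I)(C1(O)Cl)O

Heavy atoms from the SMILES: 6 C, 1 Cl, 1 I, 2 O.
Implicit hydrogens by atom environment:
  4 × C: 2 H each → 8
  2 × C: no H
  2 × O: 1 H each → 2
  1 × Cl: no H
  1 × I: no H
  Total hydrogens = 10.
Molecular formula: C6H10ClIO2

C6H10ClIO2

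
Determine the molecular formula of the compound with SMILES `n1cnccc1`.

C4H4N2

Heavy atoms from the SMILES: 4 C, 2 N.
Implicit hydrogens by atom environment:
  4 × C (aromatic): 1 H each → 4
  2 × N (aromatic): no H
  Total hydrogens = 4.
Molecular formula: C4H4N2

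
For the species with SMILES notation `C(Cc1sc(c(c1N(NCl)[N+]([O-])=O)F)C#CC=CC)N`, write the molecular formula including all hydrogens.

C11H12ClFN4O2S

Heavy atoms from the SMILES: 11 C, 1 Cl, 1 F, 4 N, 2 O, 1 S.
Implicit hydrogens by atom environment:
  4 × C (aromatic): no H
  2 × C: 2 H each → 4
  2 × C: 1 H each → 2
  2 × C: no H
  1 × C: 3 H
  1 × Cl: no H
  1 × F: no H
  1 × N: 2 H
  1 × N: 1 H
  1 × N: no H
  1 × N (charge +1): no H
  1 × O: no H
  1 × O (charge -1): no H
  1 × S (aromatic): no H
  Total hydrogens = 12.
Molecular formula: C11H12ClFN4O2S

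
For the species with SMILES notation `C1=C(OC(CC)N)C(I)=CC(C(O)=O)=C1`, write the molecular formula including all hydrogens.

C10H12INO3

Heavy atoms from the SMILES: 10 C, 1 I, 1 N, 3 O.
Implicit hydrogens by atom environment:
  3 × C (aromatic): 1 H each → 3
  3 × C (aromatic): no H
  2 × O: no H
  1 × C: 3 H
  1 × C: 2 H
  1 × C: 1 H
  1 × C: no H
  1 × I: no H
  1 × N: 2 H
  1 × O: 1 H
  Total hydrogens = 12.
Molecular formula: C10H12INO3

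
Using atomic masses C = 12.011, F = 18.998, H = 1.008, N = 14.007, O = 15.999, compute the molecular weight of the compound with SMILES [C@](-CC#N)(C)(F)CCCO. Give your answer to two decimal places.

Molecular formula: C7H12FNO.
M = 7×12.011 + 1×18.998 + 12×1.008 + 1×14.007 + 1×15.999 = 145.18 g/mol.

145.18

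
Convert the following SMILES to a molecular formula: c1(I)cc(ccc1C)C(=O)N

C8H8INO

Heavy atoms from the SMILES: 8 C, 1 I, 1 N, 1 O.
Implicit hydrogens by atom environment:
  3 × C (aromatic): 1 H each → 3
  3 × C (aromatic): no H
  1 × C: 3 H
  1 × C: no H
  1 × I: no H
  1 × N: 2 H
  1 × O: no H
  Total hydrogens = 8.
Molecular formula: C8H8INO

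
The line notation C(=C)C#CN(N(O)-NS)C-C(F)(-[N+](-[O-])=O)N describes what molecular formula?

Heavy atoms from the SMILES: 6 C, 1 F, 5 N, 3 O, 1 S.
Implicit hydrogens by atom environment:
  3 × C: no H
  2 × C: 2 H each → 4
  2 × N: no H
  1 × C: 1 H
  1 × F: no H
  1 × N: 2 H
  1 × N: 1 H
  1 × N (charge +1): no H
  1 × O: 1 H
  1 × O: no H
  1 × O (charge -1): no H
  1 × S: 1 H
  Total hydrogens = 10.
Molecular formula: C6H10FN5O3S

C6H10FN5O3S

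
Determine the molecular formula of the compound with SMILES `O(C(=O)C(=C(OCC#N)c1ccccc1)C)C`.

Heavy atoms from the SMILES: 13 C, 1 N, 3 O.
Implicit hydrogens by atom environment:
  5 × C (aromatic): 1 H each → 5
  4 × C: no H
  3 × O: no H
  2 × C: 3 H each → 6
  1 × C: 2 H
  1 × C (aromatic): no H
  1 × N: no H
  Total hydrogens = 13.
Molecular formula: C13H13NO3

C13H13NO3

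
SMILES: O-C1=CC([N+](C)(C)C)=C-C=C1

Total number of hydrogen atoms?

14

Hydrogens are implicit in SMILES; fill each atom to its normal valence:
  4 × C (aromatic): 1 H each → 4
  3 × C: 3 H each → 9
  2 × C (aromatic): no H
  1 × N (charge +1): no H
  1 × O: 1 H
  Total hydrogens = 14.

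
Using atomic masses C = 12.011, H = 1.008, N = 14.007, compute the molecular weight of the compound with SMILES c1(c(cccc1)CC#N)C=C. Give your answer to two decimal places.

Molecular formula: C10H9N.
M = 10×12.011 + 9×1.008 + 1×14.007 = 143.19 g/mol.

143.19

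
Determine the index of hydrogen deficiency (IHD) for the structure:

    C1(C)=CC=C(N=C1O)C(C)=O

5

Molecular formula from the SMILES: C8H9NO2.
DoU = (2C + 2 + N − H − X)/2 = (2·8 + 2 + 1 − 9 − 0)/2 = 10/2 = 5.
(Structurally: 1 ring(s) + 4 π bond(s) = 5.)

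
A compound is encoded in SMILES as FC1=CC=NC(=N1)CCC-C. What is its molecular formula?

Heavy atoms from the SMILES: 8 C, 1 F, 2 N.
Implicit hydrogens by atom environment:
  3 × C: 2 H each → 6
  2 × C (aromatic): 1 H each → 2
  2 × C (aromatic): no H
  2 × N (aromatic): no H
  1 × C: 3 H
  1 × F: no H
  Total hydrogens = 11.
Molecular formula: C8H11FN2

C8H11FN2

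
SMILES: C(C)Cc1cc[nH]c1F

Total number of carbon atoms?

7

The symbol for carbon appears 7 times in the SMILES. Lowercase c denotes aromatic carbon and counts toward C.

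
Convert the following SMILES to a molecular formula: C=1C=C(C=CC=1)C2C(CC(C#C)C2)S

C13H14S

Heavy atoms from the SMILES: 13 C, 1 S.
Implicit hydrogens by atom environment:
  5 × C (aromatic): 1 H each → 5
  4 × C: 1 H each → 4
  2 × C: 2 H each → 4
  1 × C: no H
  1 × C (aromatic): no H
  1 × S: 1 H
  Total hydrogens = 14.
Molecular formula: C13H14S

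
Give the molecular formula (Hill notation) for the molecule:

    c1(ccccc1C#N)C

Heavy atoms from the SMILES: 8 C, 1 N.
Implicit hydrogens by atom environment:
  4 × C (aromatic): 1 H each → 4
  2 × C (aromatic): no H
  1 × C: 3 H
  1 × C: no H
  1 × N: no H
  Total hydrogens = 7.
Molecular formula: C8H7N

C8H7N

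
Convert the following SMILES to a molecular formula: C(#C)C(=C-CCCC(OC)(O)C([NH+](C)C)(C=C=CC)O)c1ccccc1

Heavy atoms from the SMILES: 22 C, 1 N, 3 O.
Implicit hydrogens by atom environment:
  5 × C (aromatic): 1 H each → 5
  5 × C: no H
  4 × C: 3 H each → 12
  4 × C: 1 H each → 4
  3 × C: 2 H each → 6
  2 × O: 1 H each → 2
  1 × C (aromatic): no H
  1 × N (charge +1): 1 H
  1 × O: no H
  Total hydrogens = 30.
Net charge +1.
Molecular formula: C22H30NO3+

C22H30NO3+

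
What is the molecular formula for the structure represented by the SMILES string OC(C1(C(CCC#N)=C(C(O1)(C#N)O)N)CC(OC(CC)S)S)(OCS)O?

Heavy atoms from the SMILES: 15 C, 3 N, 6 O, 3 S.
Implicit hydrogens by atom environment:
  7 × C: no H
  5 × C: 2 H each → 10
  3 × O: 1 H each → 3
  3 × O: no H
  3 × S: 1 H each → 3
  2 × C: 1 H each → 2
  2 × N: no H
  1 × C: 3 H
  1 × N: 2 H
  Total hydrogens = 23.
Molecular formula: C15H23N3O6S3

C15H23N3O6S3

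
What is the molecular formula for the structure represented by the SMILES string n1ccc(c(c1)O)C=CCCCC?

C11H15NO

Heavy atoms from the SMILES: 11 C, 1 N, 1 O.
Implicit hydrogens by atom environment:
  3 × C: 2 H each → 6
  3 × C (aromatic): 1 H each → 3
  2 × C: 1 H each → 2
  2 × C (aromatic): no H
  1 × C: 3 H
  1 × N (aromatic): no H
  1 × O: 1 H
  Total hydrogens = 15.
Molecular formula: C11H15NO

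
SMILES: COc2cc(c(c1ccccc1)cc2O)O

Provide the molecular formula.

C13H12O3

Heavy atoms from the SMILES: 13 C, 3 O.
Implicit hydrogens by atom environment:
  7 × C (aromatic): 1 H each → 7
  5 × C (aromatic): no H
  2 × O: 1 H each → 2
  1 × C: 3 H
  1 × O: no H
  Total hydrogens = 12.
Molecular formula: C13H12O3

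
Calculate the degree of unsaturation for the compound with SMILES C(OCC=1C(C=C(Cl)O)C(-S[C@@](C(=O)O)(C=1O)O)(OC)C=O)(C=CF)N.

Molecular formula from the SMILES: C14H17ClFNO8S.
DoU = (2C + 2 + N − H − X)/2 = (2·14 + 2 + 1 − 17 − 2)/2 = 12/2 = 6.
(Structurally: 1 ring(s) + 5 π bond(s) = 6.)

6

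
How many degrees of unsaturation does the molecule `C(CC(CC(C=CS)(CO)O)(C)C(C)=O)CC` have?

2

Molecular formula from the SMILES: C13H24O3S.
DoU = (2C + 2 + N − H − X)/2 = (2·13 + 2 + 0 − 24 − 0)/2 = 4/2 = 2.
(Structurally: 0 ring(s) + 2 π bond(s) = 2.)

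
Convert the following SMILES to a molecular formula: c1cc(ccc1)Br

Heavy atoms from the SMILES: 1 Br, 6 C.
Implicit hydrogens by atom environment:
  5 × C (aromatic): 1 H each → 5
  1 × Br: no H
  1 × C (aromatic): no H
  Total hydrogens = 5.
Molecular formula: C6H5Br

C6H5Br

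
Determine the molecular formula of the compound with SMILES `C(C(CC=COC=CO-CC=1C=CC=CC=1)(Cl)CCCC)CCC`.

C21H31ClO2

Heavy atoms from the SMILES: 21 C, 1 Cl, 2 O.
Implicit hydrogens by atom environment:
  8 × C: 2 H each → 16
  5 × C (aromatic): 1 H each → 5
  4 × C: 1 H each → 4
  2 × C: 3 H each → 6
  2 × O: no H
  1 × C: no H
  1 × C (aromatic): no H
  1 × Cl: no H
  Total hydrogens = 31.
Molecular formula: C21H31ClO2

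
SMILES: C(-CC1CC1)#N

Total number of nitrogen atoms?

1

The symbol for nitrogen appears 1 time in the SMILES.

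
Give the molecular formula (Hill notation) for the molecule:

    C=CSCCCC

Heavy atoms from the SMILES: 6 C, 1 S.
Implicit hydrogens by atom environment:
  4 × C: 2 H each → 8
  1 × C: 3 H
  1 × C: 1 H
  1 × S: no H
  Total hydrogens = 12.
Molecular formula: C6H12S

C6H12S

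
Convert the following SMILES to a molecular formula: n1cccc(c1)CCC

C8H11N

Heavy atoms from the SMILES: 8 C, 1 N.
Implicit hydrogens by atom environment:
  4 × C (aromatic): 1 H each → 4
  2 × C: 2 H each → 4
  1 × C: 3 H
  1 × C (aromatic): no H
  1 × N (aromatic): no H
  Total hydrogens = 11.
Molecular formula: C8H11N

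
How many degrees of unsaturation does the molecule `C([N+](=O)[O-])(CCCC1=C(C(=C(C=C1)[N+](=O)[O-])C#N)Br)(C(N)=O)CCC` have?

9

Molecular formula from the SMILES: C15H17BrN4O5.
DoU = (2C + 2 + N − H − X)/2 = (2·15 + 2 + 4 − 17 − 1)/2 = 18/2 = 9.
(Structurally: 1 ring(s) + 8 π bond(s) = 9.)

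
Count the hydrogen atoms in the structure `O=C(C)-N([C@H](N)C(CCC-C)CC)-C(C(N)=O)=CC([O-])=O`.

24

Hydrogens are implicit in SMILES; fill each atom to its normal valence:
  4 × C: 2 H each → 8
  4 × C: no H
  3 × C: 3 H each → 9
  3 × C: 1 H each → 3
  3 × O: no H
  2 × N: 2 H each → 4
  1 × N: no H
  1 × O (charge -1): no H
  Total hydrogens = 24.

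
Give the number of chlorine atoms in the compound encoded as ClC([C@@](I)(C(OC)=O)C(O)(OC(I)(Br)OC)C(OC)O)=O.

The symbol for chlorine appears 1 time in the SMILES.

1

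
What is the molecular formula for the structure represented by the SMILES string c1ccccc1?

Heavy atoms from the SMILES: 6 C.
Implicit hydrogens by atom environment:
  6 × C (aromatic): 1 H each → 6
  Total hydrogens = 6.
Molecular formula: C6H6

C6H6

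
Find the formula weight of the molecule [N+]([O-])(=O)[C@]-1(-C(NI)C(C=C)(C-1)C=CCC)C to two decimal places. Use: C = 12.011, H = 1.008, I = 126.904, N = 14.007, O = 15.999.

Molecular formula: C11H17IN2O2.
M = 11×12.011 + 17×1.008 + 1×126.904 + 2×14.007 + 2×15.999 = 336.17 g/mol.

336.17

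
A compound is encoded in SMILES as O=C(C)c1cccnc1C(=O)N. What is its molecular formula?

C8H8N2O2

Heavy atoms from the SMILES: 8 C, 2 N, 2 O.
Implicit hydrogens by atom environment:
  3 × C (aromatic): 1 H each → 3
  2 × C (aromatic): no H
  2 × C: no H
  2 × O: no H
  1 × C: 3 H
  1 × N: 2 H
  1 × N (aromatic): no H
  Total hydrogens = 8.
Molecular formula: C8H8N2O2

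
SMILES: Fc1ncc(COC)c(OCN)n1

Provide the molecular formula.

C7H10FN3O2

Heavy atoms from the SMILES: 7 C, 1 F, 3 N, 2 O.
Implicit hydrogens by atom environment:
  3 × C (aromatic): no H
  2 × C: 2 H each → 4
  2 × N (aromatic): no H
  2 × O: no H
  1 × C: 3 H
  1 × C (aromatic): 1 H
  1 × F: no H
  1 × N: 2 H
  Total hydrogens = 10.
Molecular formula: C7H10FN3O2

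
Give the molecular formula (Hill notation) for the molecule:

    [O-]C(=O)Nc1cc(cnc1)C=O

C7H5N2O3-

Heavy atoms from the SMILES: 7 C, 2 N, 3 O.
Implicit hydrogens by atom environment:
  3 × C (aromatic): 1 H each → 3
  2 × C (aromatic): no H
  2 × O: no H
  1 × C: 1 H
  1 × C: no H
  1 × N: 1 H
  1 × N (aromatic): no H
  1 × O (charge -1): no H
  Total hydrogens = 5.
Net charge -1.
Molecular formula: C7H5N2O3-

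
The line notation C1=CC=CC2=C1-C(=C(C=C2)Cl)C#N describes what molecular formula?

C11H6ClN

Heavy atoms from the SMILES: 11 C, 1 Cl, 1 N.
Implicit hydrogens by atom environment:
  6 × C (aromatic): 1 H each → 6
  4 × C (aromatic): no H
  1 × C: no H
  1 × Cl: no H
  1 × N: no H
  Total hydrogens = 6.
Molecular formula: C11H6ClN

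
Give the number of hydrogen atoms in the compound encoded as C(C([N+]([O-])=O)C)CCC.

Hydrogens are implicit in SMILES; fill each atom to its normal valence:
  3 × C: 2 H each → 6
  2 × C: 3 H each → 6
  1 × C: 1 H
  1 × N (charge +1): no H
  1 × O: no H
  1 × O (charge -1): no H
  Total hydrogens = 13.

13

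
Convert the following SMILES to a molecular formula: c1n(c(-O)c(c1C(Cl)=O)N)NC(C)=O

C7H8ClN3O3

Heavy atoms from the SMILES: 7 C, 1 Cl, 3 N, 3 O.
Implicit hydrogens by atom environment:
  3 × C (aromatic): no H
  2 × C: no H
  2 × O: no H
  1 × C: 3 H
  1 × C (aromatic): 1 H
  1 × Cl: no H
  1 × N: 2 H
  1 × N: 1 H
  1 × N (aromatic): no H
  1 × O: 1 H
  Total hydrogens = 8.
Molecular formula: C7H8ClN3O3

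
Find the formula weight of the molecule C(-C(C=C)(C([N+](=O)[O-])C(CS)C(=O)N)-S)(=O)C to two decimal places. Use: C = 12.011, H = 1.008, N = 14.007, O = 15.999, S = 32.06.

278.34

Molecular formula: C9H14N2O4S2.
M = 9×12.011 + 14×1.008 + 2×14.007 + 4×15.999 + 2×32.06 = 278.34 g/mol.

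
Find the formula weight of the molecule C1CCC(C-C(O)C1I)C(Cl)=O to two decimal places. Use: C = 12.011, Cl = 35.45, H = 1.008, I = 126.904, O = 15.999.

302.54

Molecular formula: C8H12ClIO2.
M = 8×12.011 + 1×35.45 + 12×1.008 + 1×126.904 + 2×15.999 = 302.54 g/mol.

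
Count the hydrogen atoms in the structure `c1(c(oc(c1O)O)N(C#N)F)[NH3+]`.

5

Hydrogens are implicit in SMILES; fill each atom to its normal valence:
  4 × C (aromatic): no H
  2 × N: no H
  2 × O: 1 H each → 2
  1 × C: no H
  1 × F: no H
  1 × N (charge +1): 3 H
  1 × O (aromatic): no H
  Total hydrogens = 5.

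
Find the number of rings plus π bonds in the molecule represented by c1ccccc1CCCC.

Molecular formula from the SMILES: C10H14.
DoU = (2C + 2 + N − H − X)/2 = (2·10 + 2 + 0 − 14 − 0)/2 = 8/2 = 4.
(Structurally: 1 ring(s) + 3 π bond(s) = 4.)

4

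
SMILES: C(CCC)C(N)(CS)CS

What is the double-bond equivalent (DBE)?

0

Molecular formula from the SMILES: C7H17NS2.
DoU = (2C + 2 + N − H − X)/2 = (2·7 + 2 + 1 − 17 − 0)/2 = 0/2 = 0.
(Structurally: 0 ring(s) + 0 π bond(s) = 0.)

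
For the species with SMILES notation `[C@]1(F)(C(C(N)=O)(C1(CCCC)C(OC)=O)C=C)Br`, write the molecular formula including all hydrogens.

C12H17BrFNO3

Heavy atoms from the SMILES: 1 Br, 12 C, 1 F, 1 N, 3 O.
Implicit hydrogens by atom environment:
  5 × C: no H
  4 × C: 2 H each → 8
  3 × O: no H
  2 × C: 3 H each → 6
  1 × Br: no H
  1 × C: 1 H
  1 × F: no H
  1 × N: 2 H
  Total hydrogens = 17.
Molecular formula: C12H17BrFNO3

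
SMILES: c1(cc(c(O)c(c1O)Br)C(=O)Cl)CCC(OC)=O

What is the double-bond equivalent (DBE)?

Molecular formula from the SMILES: C11H10BrClO5.
DoU = (2C + 2 + N − H − X)/2 = (2·11 + 2 + 0 − 10 − 2)/2 = 12/2 = 6.
(Structurally: 1 ring(s) + 5 π bond(s) = 6.)

6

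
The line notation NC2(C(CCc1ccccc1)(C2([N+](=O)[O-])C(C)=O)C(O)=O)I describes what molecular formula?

Heavy atoms from the SMILES: 14 C, 1 I, 2 N, 5 O.
Implicit hydrogens by atom environment:
  5 × C (aromatic): 1 H each → 5
  5 × C: no H
  3 × O: no H
  2 × C: 2 H each → 4
  1 × C: 3 H
  1 × C (aromatic): no H
  1 × I: no H
  1 × N: 2 H
  1 × N (charge +1): no H
  1 × O: 1 H
  1 × O (charge -1): no H
  Total hydrogens = 15.
Molecular formula: C14H15IN2O5

C14H15IN2O5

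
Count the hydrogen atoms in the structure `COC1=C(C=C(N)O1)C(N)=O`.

Hydrogens are implicit in SMILES; fill each atom to its normal valence:
  3 × C (aromatic): no H
  2 × N: 2 H each → 4
  2 × O: no H
  1 × C: 3 H
  1 × C (aromatic): 1 H
  1 × C: no H
  1 × O (aromatic): no H
  Total hydrogens = 8.

8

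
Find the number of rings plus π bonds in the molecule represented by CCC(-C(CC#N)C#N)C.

Molecular formula from the SMILES: C8H12N2.
DoU = (2C + 2 + N − H − X)/2 = (2·8 + 2 + 2 − 12 − 0)/2 = 8/2 = 4.
(Structurally: 0 ring(s) + 4 π bond(s) = 4.)

4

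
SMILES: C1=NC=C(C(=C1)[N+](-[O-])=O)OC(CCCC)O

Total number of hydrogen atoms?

14

Hydrogens are implicit in SMILES; fill each atom to its normal valence:
  3 × C: 2 H each → 6
  3 × C (aromatic): 1 H each → 3
  2 × C (aromatic): no H
  2 × O: no H
  1 × C: 3 H
  1 × C: 1 H
  1 × N (aromatic): no H
  1 × N (charge +1): no H
  1 × O: 1 H
  1 × O (charge -1): no H
  Total hydrogens = 14.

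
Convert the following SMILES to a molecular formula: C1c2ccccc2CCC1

C10H12

Heavy atoms from the SMILES: 10 C.
Implicit hydrogens by atom environment:
  4 × C: 2 H each → 8
  4 × C (aromatic): 1 H each → 4
  2 × C (aromatic): no H
  Total hydrogens = 12.
Molecular formula: C10H12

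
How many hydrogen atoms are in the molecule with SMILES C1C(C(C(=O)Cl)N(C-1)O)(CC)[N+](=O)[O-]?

Hydrogens are implicit in SMILES; fill each atom to its normal valence:
  3 × C: 2 H each → 6
  2 × C: no H
  2 × O: no H
  1 × C: 3 H
  1 × C: 1 H
  1 × Cl: no H
  1 × N: no H
  1 × N (charge +1): no H
  1 × O: 1 H
  1 × O (charge -1): no H
  Total hydrogens = 11.

11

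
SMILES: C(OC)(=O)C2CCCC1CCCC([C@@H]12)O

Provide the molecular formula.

Heavy atoms from the SMILES: 12 C, 3 O.
Implicit hydrogens by atom environment:
  6 × C: 2 H each → 12
  4 × C: 1 H each → 4
  2 × O: no H
  1 × C: 3 H
  1 × C: no H
  1 × O: 1 H
  Total hydrogens = 20.
Molecular formula: C12H20O3

C12H20O3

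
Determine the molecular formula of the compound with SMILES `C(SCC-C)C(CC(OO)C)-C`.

Heavy atoms from the SMILES: 9 C, 2 O, 1 S.
Implicit hydrogens by atom environment:
  4 × C: 2 H each → 8
  3 × C: 3 H each → 9
  2 × C: 1 H each → 2
  1 × O: 1 H
  1 × O: no H
  1 × S: no H
  Total hydrogens = 20.
Molecular formula: C9H20O2S

C9H20O2S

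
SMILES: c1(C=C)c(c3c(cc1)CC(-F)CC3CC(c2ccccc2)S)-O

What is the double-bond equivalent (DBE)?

Molecular formula from the SMILES: C20H21FOS.
DoU = (2C + 2 + N − H − X)/2 = (2·20 + 2 + 0 − 21 − 1)/2 = 20/2 = 10.
(Structurally: 3 ring(s) + 7 π bond(s) = 10.)

10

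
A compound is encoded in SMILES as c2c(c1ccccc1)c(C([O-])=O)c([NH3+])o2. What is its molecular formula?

Heavy atoms from the SMILES: 11 C, 1 N, 3 O.
Implicit hydrogens by atom environment:
  6 × C (aromatic): 1 H each → 6
  4 × C (aromatic): no H
  1 × C: no H
  1 × N (charge +1): 3 H
  1 × O (aromatic): no H
  1 × O: no H
  1 × O (charge -1): no H
  Total hydrogens = 9.
Molecular formula: C11H9NO3

C11H9NO3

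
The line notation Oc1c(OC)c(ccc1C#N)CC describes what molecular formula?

C10H11NO2

Heavy atoms from the SMILES: 10 C, 1 N, 2 O.
Implicit hydrogens by atom environment:
  4 × C (aromatic): no H
  2 × C: 3 H each → 6
  2 × C (aromatic): 1 H each → 2
  1 × C: 2 H
  1 × C: no H
  1 × N: no H
  1 × O: 1 H
  1 × O: no H
  Total hydrogens = 11.
Molecular formula: C10H11NO2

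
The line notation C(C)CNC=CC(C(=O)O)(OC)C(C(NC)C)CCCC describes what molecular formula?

Heavy atoms from the SMILES: 16 C, 2 N, 3 O.
Implicit hydrogens by atom environment:
  5 × C: 3 H each → 15
  5 × C: 2 H each → 10
  4 × C: 1 H each → 4
  2 × C: no H
  2 × N: 1 H each → 2
  2 × O: no H
  1 × O: 1 H
  Total hydrogens = 32.
Molecular formula: C16H32N2O3

C16H32N2O3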